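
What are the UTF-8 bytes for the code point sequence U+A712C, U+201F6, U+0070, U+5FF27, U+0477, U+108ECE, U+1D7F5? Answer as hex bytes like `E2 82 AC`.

U+A712C: 4-byte form → F2 A7 84 AC.
U+201F6: 4-byte form → F0 A0 87 B6.
U+0070: 1-byte form → 70.
U+5FF27: 4-byte form → F1 9F BC A7.
U+0477: 2-byte form → D1 B7.
U+108ECE: 4-byte form → F4 88 BB 8E.
U+1D7F5: 4-byte form → F0 9D 9F B5.
Concatenated (23 bytes): F2 A7 84 AC F0 A0 87 B6 70 F1 9F BC A7 D1 B7 F4 88 BB 8E F0 9D 9F B5.

F2 A7 84 AC F0 A0 87 B6 70 F1 9F BC A7 D1 B7 F4 88 BB 8E F0 9D 9F B5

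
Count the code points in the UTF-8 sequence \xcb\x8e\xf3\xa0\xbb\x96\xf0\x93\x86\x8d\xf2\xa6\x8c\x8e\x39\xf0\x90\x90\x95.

Byte at offset 0: 0xCB = 11001011 → 2-byte char (#1). Advance 2.
Byte at offset 2: 0xF3 = 11110011 → 4-byte char (#2). Advance 4.
Byte at offset 6: 0xF0 = 11110000 → 4-byte char (#3). Advance 4.
Byte at offset 10: 0xF2 = 11110010 → 4-byte char (#4). Advance 4.
Byte at offset 14: 0x39 = 00111001 → 1-byte char (#5). Advance 1.
Byte at offset 15: 0xF0 = 11110000 → 4-byte char (#6). Advance 4.
Reached end at offset 19 after 6 code points.

6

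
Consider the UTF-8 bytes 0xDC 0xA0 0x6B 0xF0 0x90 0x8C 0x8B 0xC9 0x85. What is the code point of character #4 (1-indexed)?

Offset 0: leading byte 0xDC = 11011100 → 2-byte char #1 = DC A0.
Offset 2: leading byte 0x6B = 01101011 → 1-byte char #2 = 6B.
Offset 3: leading byte 0xF0 = 11110000 → 4-byte char #3 = F0 90 8C 8B.
Offset 7: leading byte 0xC9 = 11001001 → 2-byte char #4 = C9 85.
Leading byte 0xC9 = 11001001 matches 110xxxxx → 2-byte sequence.
Byte 1: 0xC9 = 11001001, payload 01001 (5 bits).
Byte 2: 0x85 = 10000101 (10xxxxxx ✓), payload 000101.
Concatenate: 01001000101 = 0x245 (11 bits → U+0245).

U+0245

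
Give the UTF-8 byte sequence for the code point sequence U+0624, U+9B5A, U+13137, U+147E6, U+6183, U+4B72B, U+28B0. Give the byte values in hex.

U+0624: 2-byte form → D8 A4.
U+9B5A: 3-byte form → E9 AD 9A.
U+13137: 4-byte form → F0 93 84 B7.
U+147E6: 4-byte form → F0 94 9F A6.
U+6183: 3-byte form → E6 86 83.
U+4B72B: 4-byte form → F1 8B 9C AB.
U+28B0: 3-byte form → E2 A2 B0.
Concatenated (23 bytes): D8 A4 E9 AD 9A F0 93 84 B7 F0 94 9F A6 E6 86 83 F1 8B 9C AB E2 A2 B0.

D8 A4 E9 AD 9A F0 93 84 B7 F0 94 9F A6 E6 86 83 F1 8B 9C AB E2 A2 B0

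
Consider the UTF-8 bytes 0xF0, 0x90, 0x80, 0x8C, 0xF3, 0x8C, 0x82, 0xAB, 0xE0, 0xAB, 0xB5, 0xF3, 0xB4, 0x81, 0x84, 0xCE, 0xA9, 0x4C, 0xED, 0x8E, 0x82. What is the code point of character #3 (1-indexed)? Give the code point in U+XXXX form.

Offset 0: leading byte 0xF0 = 11110000 → 4-byte char #1 = F0 90 80 8C.
Offset 4: leading byte 0xF3 = 11110011 → 4-byte char #2 = F3 8C 82 AB.
Offset 8: leading byte 0xE0 = 11100000 → 3-byte char #3 = E0 AB B5.
Leading byte 0xE0 = 11100000 matches 1110xxxx → 3-byte sequence.
Byte 1: 0xE0 = 11100000, payload 0000 (4 bits).
Byte 2: 0xAB = 10101011 (10xxxxxx ✓), payload 101011.
Byte 3: 0xB5 = 10110101 (10xxxxxx ✓), payload 110101.
Concatenate: 0000101011110101 = 0xAF5 (16 bits → U+0AF5).

U+0AF5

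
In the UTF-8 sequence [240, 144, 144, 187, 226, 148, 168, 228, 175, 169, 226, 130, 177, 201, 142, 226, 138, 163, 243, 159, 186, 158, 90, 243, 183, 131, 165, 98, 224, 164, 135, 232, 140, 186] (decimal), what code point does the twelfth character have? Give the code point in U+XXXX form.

Offset 0: leading byte 0xF0 = 11110000 → 4-byte char #1 = F0 90 90 BB.
Offset 4: leading byte 0xE2 = 11100010 → 3-byte char #2 = E2 94 A8.
Offset 7: leading byte 0xE4 = 11100100 → 3-byte char #3 = E4 AF A9.
Offset 10: leading byte 0xE2 = 11100010 → 3-byte char #4 = E2 82 B1.
Offset 13: leading byte 0xC9 = 11001001 → 2-byte char #5 = C9 8E.
Offset 15: leading byte 0xE2 = 11100010 → 3-byte char #6 = E2 8A A3.
Offset 18: leading byte 0xF3 = 11110011 → 4-byte char #7 = F3 9F BA 9E.
Offset 22: leading byte 0x5A = 01011010 → 1-byte char #8 = 5A.
Offset 23: leading byte 0xF3 = 11110011 → 4-byte char #9 = F3 B7 83 A5.
Offset 27: leading byte 0x62 = 01100010 → 1-byte char #10 = 62.
Offset 28: leading byte 0xE0 = 11100000 → 3-byte char #11 = E0 A4 87.
Offset 31: leading byte 0xE8 = 11101000 → 3-byte char #12 = E8 8C BA.
Leading byte 0xE8 = 11101000 matches 1110xxxx → 3-byte sequence.
Byte 1: 0xE8 = 11101000, payload 1000 (4 bits).
Byte 2: 0x8C = 10001100 (10xxxxxx ✓), payload 001100.
Byte 3: 0xBA = 10111010 (10xxxxxx ✓), payload 111010.
Concatenate: 1000001100111010 = 0x833A (16 bits → U+833A).

U+833A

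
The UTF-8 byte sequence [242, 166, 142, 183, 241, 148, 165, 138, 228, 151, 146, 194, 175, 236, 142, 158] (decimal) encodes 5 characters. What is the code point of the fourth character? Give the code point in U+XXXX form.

U+00AF

Offset 0: leading byte 0xF2 = 11110010 → 4-byte char #1 = F2 A6 8E B7.
Offset 4: leading byte 0xF1 = 11110001 → 4-byte char #2 = F1 94 A5 8A.
Offset 8: leading byte 0xE4 = 11100100 → 3-byte char #3 = E4 97 92.
Offset 11: leading byte 0xC2 = 11000010 → 2-byte char #4 = C2 AF.
Leading byte 0xC2 = 11000010 matches 110xxxxx → 2-byte sequence.
Byte 1: 0xC2 = 11000010, payload 00010 (5 bits).
Byte 2: 0xAF = 10101111 (10xxxxxx ✓), payload 101111.
Concatenate: 00010101111 = 0xAF (11 bits → U+00AF).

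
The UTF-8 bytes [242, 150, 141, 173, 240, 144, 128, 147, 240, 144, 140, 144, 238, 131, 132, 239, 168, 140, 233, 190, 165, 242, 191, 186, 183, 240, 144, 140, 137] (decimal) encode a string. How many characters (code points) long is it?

Byte at offset 0: 0xF2 = 11110010 → 4-byte char (#1). Advance 4.
Byte at offset 4: 0xF0 = 11110000 → 4-byte char (#2). Advance 4.
Byte at offset 8: 0xF0 = 11110000 → 4-byte char (#3). Advance 4.
Byte at offset 12: 0xEE = 11101110 → 3-byte char (#4). Advance 3.
Byte at offset 15: 0xEF = 11101111 → 3-byte char (#5). Advance 3.
Byte at offset 18: 0xE9 = 11101001 → 3-byte char (#6). Advance 3.
Byte at offset 21: 0xF2 = 11110010 → 4-byte char (#7). Advance 4.
Byte at offset 25: 0xF0 = 11110000 → 4-byte char (#8). Advance 4.
Reached end at offset 29 after 8 code points.

8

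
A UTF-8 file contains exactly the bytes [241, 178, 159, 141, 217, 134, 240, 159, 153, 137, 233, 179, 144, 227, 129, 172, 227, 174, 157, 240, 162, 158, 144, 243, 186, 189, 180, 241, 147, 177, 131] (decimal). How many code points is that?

9

Byte at offset 0: 0xF1 = 11110001 → 4-byte char (#1). Advance 4.
Byte at offset 4: 0xD9 = 11011001 → 2-byte char (#2). Advance 2.
Byte at offset 6: 0xF0 = 11110000 → 4-byte char (#3). Advance 4.
Byte at offset 10: 0xE9 = 11101001 → 3-byte char (#4). Advance 3.
Byte at offset 13: 0xE3 = 11100011 → 3-byte char (#5). Advance 3.
Byte at offset 16: 0xE3 = 11100011 → 3-byte char (#6). Advance 3.
Byte at offset 19: 0xF0 = 11110000 → 4-byte char (#7). Advance 4.
Byte at offset 23: 0xF3 = 11110011 → 4-byte char (#8). Advance 4.
Byte at offset 27: 0xF1 = 11110001 → 4-byte char (#9). Advance 4.
Reached end at offset 31 after 9 code points.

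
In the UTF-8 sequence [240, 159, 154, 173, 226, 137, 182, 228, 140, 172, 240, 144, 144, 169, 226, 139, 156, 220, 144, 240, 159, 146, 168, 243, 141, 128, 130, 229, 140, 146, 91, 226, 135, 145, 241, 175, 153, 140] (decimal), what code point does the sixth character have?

U+0710

Offset 0: leading byte 0xF0 = 11110000 → 4-byte char #1 = F0 9F 9A AD.
Offset 4: leading byte 0xE2 = 11100010 → 3-byte char #2 = E2 89 B6.
Offset 7: leading byte 0xE4 = 11100100 → 3-byte char #3 = E4 8C AC.
Offset 10: leading byte 0xF0 = 11110000 → 4-byte char #4 = F0 90 90 A9.
Offset 14: leading byte 0xE2 = 11100010 → 3-byte char #5 = E2 8B 9C.
Offset 17: leading byte 0xDC = 11011100 → 2-byte char #6 = DC 90.
Leading byte 0xDC = 11011100 matches 110xxxxx → 2-byte sequence.
Byte 1: 0xDC = 11011100, payload 11100 (5 bits).
Byte 2: 0x90 = 10010000 (10xxxxxx ✓), payload 010000.
Concatenate: 11100010000 = 0x710 (11 bits → U+0710).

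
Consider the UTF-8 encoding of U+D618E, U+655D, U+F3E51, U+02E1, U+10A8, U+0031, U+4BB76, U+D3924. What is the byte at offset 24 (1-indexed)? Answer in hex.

0xA4

1-indexed offset 24 is 0-indexed offset 23.
U+D618E → 4-byte form F3 96 86 8E at offsets 0–3.
U+655D → 3-byte form E6 95 9D at offsets 4–6.
U+F3E51 → 4-byte form F3 B3 B9 91 at offsets 7–10.
U+02E1 → 2-byte form CB A1 at offsets 11–12.
U+10A8 → 3-byte form E1 82 A8 at offsets 13–15.
U+0031 → 1-byte form 31 at offsets 16–16.
U+4BB76 → 4-byte form F1 8B AD B6 at offsets 17–20.
U+D3924 → 4-byte form F3 93 A4 A4 at offsets 21–24.
Offset 23 falls in char 8's range; it's byte 3 of F3 93 A4 A4 = 0xA4.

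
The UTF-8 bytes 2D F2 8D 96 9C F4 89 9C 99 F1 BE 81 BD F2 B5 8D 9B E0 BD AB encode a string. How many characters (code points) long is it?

Byte at offset 0: 0x2D = 00101101 → 1-byte char (#1). Advance 1.
Byte at offset 1: 0xF2 = 11110010 → 4-byte char (#2). Advance 4.
Byte at offset 5: 0xF4 = 11110100 → 4-byte char (#3). Advance 4.
Byte at offset 9: 0xF1 = 11110001 → 4-byte char (#4). Advance 4.
Byte at offset 13: 0xF2 = 11110010 → 4-byte char (#5). Advance 4.
Byte at offset 17: 0xE0 = 11100000 → 3-byte char (#6). Advance 3.
Reached end at offset 20 after 6 code points.

6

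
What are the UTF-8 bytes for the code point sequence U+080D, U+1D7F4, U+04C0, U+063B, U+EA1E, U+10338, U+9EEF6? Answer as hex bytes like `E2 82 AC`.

E0 A0 8D F0 9D 9F B4 D3 80 D8 BB EE A8 9E F0 90 8C B8 F2 9E BB B6

U+080D: 3-byte form → E0 A0 8D.
U+1D7F4: 4-byte form → F0 9D 9F B4.
U+04C0: 2-byte form → D3 80.
U+063B: 2-byte form → D8 BB.
U+EA1E: 3-byte form → EE A8 9E.
U+10338: 4-byte form → F0 90 8C B8.
U+9EEF6: 4-byte form → F2 9E BB B6.
Concatenated (22 bytes): E0 A0 8D F0 9D 9F B4 D3 80 D8 BB EE A8 9E F0 90 8C B8 F2 9E BB B6.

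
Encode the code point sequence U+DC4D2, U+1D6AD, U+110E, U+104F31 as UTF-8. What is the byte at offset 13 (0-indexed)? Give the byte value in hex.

0xBC

U+DC4D2 → 4-byte form F3 9C 93 92 at offsets 0–3.
U+1D6AD → 4-byte form F0 9D 9A AD at offsets 4–7.
U+110E → 3-byte form E1 84 8E at offsets 8–10.
U+104F31 → 4-byte form F4 84 BC B1 at offsets 11–14.
Offset 13 falls in char 4's range; it's byte 3 of F4 84 BC B1 = 0xBC.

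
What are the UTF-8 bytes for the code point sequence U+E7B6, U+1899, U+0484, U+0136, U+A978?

EE 9E B6 E1 A2 99 D2 84 C4 B6 EA A5 B8

U+E7B6: 3-byte form → EE 9E B6.
U+1899: 3-byte form → E1 A2 99.
U+0484: 2-byte form → D2 84.
U+0136: 2-byte form → C4 B6.
U+A978: 3-byte form → EA A5 B8.
Concatenated (13 bytes): EE 9E B6 E1 A2 99 D2 84 C4 B6 EA A5 B8.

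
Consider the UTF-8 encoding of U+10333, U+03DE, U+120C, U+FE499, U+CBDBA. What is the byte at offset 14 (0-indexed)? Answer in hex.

U+10333 → 4-byte form F0 90 8C B3 at offsets 0–3.
U+03DE → 2-byte form CF 9E at offsets 4–5.
U+120C → 3-byte form E1 88 8C at offsets 6–8.
U+FE499 → 4-byte form F3 BE 92 99 at offsets 9–12.
U+CBDBA → 4-byte form F3 8B B6 BA at offsets 13–16.
Offset 14 falls in char 5's range; it's byte 2 of F3 8B B6 BA = 0x8B.

0x8B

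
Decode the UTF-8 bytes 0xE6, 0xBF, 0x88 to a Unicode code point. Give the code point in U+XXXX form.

U+6FC8

Leading byte 0xE6 = 11100110 matches 1110xxxx → 3-byte sequence.
Byte 1: 0xE6 = 11100110, payload 0110 (4 bits).
Byte 2: 0xBF = 10111111 (10xxxxxx ✓), payload 111111.
Byte 3: 0x88 = 10001000 (10xxxxxx ✓), payload 001000.
Concatenate: 0110111111001000 = 0x6FC8 (16 bits → U+6FC8).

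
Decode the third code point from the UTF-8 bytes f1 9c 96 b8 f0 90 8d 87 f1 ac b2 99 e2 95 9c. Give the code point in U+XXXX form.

U+6CC99

Offset 0: leading byte 0xF1 = 11110001 → 4-byte char #1 = F1 9C 96 B8.
Offset 4: leading byte 0xF0 = 11110000 → 4-byte char #2 = F0 90 8D 87.
Offset 8: leading byte 0xF1 = 11110001 → 4-byte char #3 = F1 AC B2 99.
Leading byte 0xF1 = 11110001 matches 11110xxx → 4-byte sequence.
Byte 1: 0xF1 = 11110001, payload 001 (3 bits).
Byte 2: 0xAC = 10101100 (10xxxxxx ✓), payload 101100.
Byte 3: 0xB2 = 10110010 (10xxxxxx ✓), payload 110010.
Byte 4: 0x99 = 10011001 (10xxxxxx ✓), payload 011001.
Concatenate: 001101100110010011001 = 0x6CC99 (21 bits → U+6CC99).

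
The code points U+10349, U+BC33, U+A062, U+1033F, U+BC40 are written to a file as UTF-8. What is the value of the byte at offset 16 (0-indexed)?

U+10349 → 4-byte form F0 90 8D 89 at offsets 0–3.
U+BC33 → 3-byte form EB B0 B3 at offsets 4–6.
U+A062 → 3-byte form EA 81 A2 at offsets 7–9.
U+1033F → 4-byte form F0 90 8C BF at offsets 10–13.
U+BC40 → 3-byte form EB B1 80 at offsets 14–16.
Offset 16 falls in char 5's range; it's byte 3 of EB B1 80 = 0x80.

0x80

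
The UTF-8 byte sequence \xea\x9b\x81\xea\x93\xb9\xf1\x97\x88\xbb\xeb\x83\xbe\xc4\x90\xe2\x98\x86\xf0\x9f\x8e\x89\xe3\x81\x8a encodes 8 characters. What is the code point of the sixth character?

U+2606

Offset 0: leading byte 0xEA = 11101010 → 3-byte char #1 = EA 9B 81.
Offset 3: leading byte 0xEA = 11101010 → 3-byte char #2 = EA 93 B9.
Offset 6: leading byte 0xF1 = 11110001 → 4-byte char #3 = F1 97 88 BB.
Offset 10: leading byte 0xEB = 11101011 → 3-byte char #4 = EB 83 BE.
Offset 13: leading byte 0xC4 = 11000100 → 2-byte char #5 = C4 90.
Offset 15: leading byte 0xE2 = 11100010 → 3-byte char #6 = E2 98 86.
Leading byte 0xE2 = 11100010 matches 1110xxxx → 3-byte sequence.
Byte 1: 0xE2 = 11100010, payload 0010 (4 bits).
Byte 2: 0x98 = 10011000 (10xxxxxx ✓), payload 011000.
Byte 3: 0x86 = 10000110 (10xxxxxx ✓), payload 000110.
Concatenate: 0010011000000110 = 0x2606 (16 bits → U+2606).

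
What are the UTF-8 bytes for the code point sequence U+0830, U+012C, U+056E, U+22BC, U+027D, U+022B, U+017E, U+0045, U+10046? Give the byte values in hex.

E0 A0 B0 C4 AC D5 AE E2 8A BC C9 BD C8 AB C5 BE 45 F0 90 81 86

U+0830: 3-byte form → E0 A0 B0.
U+012C: 2-byte form → C4 AC.
U+056E: 2-byte form → D5 AE.
U+22BC: 3-byte form → E2 8A BC.
U+027D: 2-byte form → C9 BD.
U+022B: 2-byte form → C8 AB.
U+017E: 2-byte form → C5 BE.
U+0045: 1-byte form → 45.
U+10046: 4-byte form → F0 90 81 86.
Concatenated (21 bytes): E0 A0 B0 C4 AC D5 AE E2 8A BC C9 BD C8 AB C5 BE 45 F0 90 81 86.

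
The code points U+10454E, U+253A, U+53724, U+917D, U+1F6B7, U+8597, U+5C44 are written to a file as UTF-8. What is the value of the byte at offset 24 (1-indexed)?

0x84

1-indexed offset 24 is 0-indexed offset 23.
U+10454E → 4-byte form F4 84 95 8E at offsets 0–3.
U+253A → 3-byte form E2 94 BA at offsets 4–6.
U+53724 → 4-byte form F1 93 9C A4 at offsets 7–10.
U+917D → 3-byte form E9 85 BD at offsets 11–13.
U+1F6B7 → 4-byte form F0 9F 9A B7 at offsets 14–17.
U+8597 → 3-byte form E8 96 97 at offsets 18–20.
U+5C44 → 3-byte form E5 B1 84 at offsets 21–23.
Offset 23 falls in char 7's range; it's byte 3 of E5 B1 84 = 0x84.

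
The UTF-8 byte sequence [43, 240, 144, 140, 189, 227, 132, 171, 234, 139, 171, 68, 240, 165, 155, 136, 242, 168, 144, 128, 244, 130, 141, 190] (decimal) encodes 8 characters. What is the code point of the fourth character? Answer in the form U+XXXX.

U+A2EB

Offset 0: leading byte 0x2B = 00101011 → 1-byte char #1 = 2B.
Offset 1: leading byte 0xF0 = 11110000 → 4-byte char #2 = F0 90 8C BD.
Offset 5: leading byte 0xE3 = 11100011 → 3-byte char #3 = E3 84 AB.
Offset 8: leading byte 0xEA = 11101010 → 3-byte char #4 = EA 8B AB.
Leading byte 0xEA = 11101010 matches 1110xxxx → 3-byte sequence.
Byte 1: 0xEA = 11101010, payload 1010 (4 bits).
Byte 2: 0x8B = 10001011 (10xxxxxx ✓), payload 001011.
Byte 3: 0xAB = 10101011 (10xxxxxx ✓), payload 101011.
Concatenate: 1010001011101011 = 0xA2EB (16 bits → U+A2EB).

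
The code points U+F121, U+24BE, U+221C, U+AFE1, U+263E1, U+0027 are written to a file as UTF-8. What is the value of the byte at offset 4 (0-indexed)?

0x92

U+F121 → 3-byte form EF 84 A1 at offsets 0–2.
U+24BE → 3-byte form E2 92 BE at offsets 3–5.
Offset 4 falls in char 2's range; it's byte 2 of E2 92 BE = 0x92.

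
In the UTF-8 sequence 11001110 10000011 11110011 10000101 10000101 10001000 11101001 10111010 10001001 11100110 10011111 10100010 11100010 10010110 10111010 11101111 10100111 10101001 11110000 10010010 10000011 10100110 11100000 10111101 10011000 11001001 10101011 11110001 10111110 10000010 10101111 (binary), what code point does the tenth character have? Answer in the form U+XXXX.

Offset 0: leading byte 0xCE = 11001110 → 2-byte char #1 = CE 83.
Offset 2: leading byte 0xF3 = 11110011 → 4-byte char #2 = F3 85 85 88.
Offset 6: leading byte 0xE9 = 11101001 → 3-byte char #3 = E9 BA 89.
Offset 9: leading byte 0xE6 = 11100110 → 3-byte char #4 = E6 9F A2.
Offset 12: leading byte 0xE2 = 11100010 → 3-byte char #5 = E2 96 BA.
Offset 15: leading byte 0xEF = 11101111 → 3-byte char #6 = EF A7 A9.
Offset 18: leading byte 0xF0 = 11110000 → 4-byte char #7 = F0 92 83 A6.
Offset 22: leading byte 0xE0 = 11100000 → 3-byte char #8 = E0 BD 98.
Offset 25: leading byte 0xC9 = 11001001 → 2-byte char #9 = C9 AB.
Offset 27: leading byte 0xF1 = 11110001 → 4-byte char #10 = F1 BE 82 AF.
Leading byte 0xF1 = 11110001 matches 11110xxx → 4-byte sequence.
Byte 1: 0xF1 = 11110001, payload 001 (3 bits).
Byte 2: 0xBE = 10111110 (10xxxxxx ✓), payload 111110.
Byte 3: 0x82 = 10000010 (10xxxxxx ✓), payload 000010.
Byte 4: 0xAF = 10101111 (10xxxxxx ✓), payload 101111.
Concatenate: 001111110000010101111 = 0x7E0AF (21 bits → U+7E0AF).

U+7E0AF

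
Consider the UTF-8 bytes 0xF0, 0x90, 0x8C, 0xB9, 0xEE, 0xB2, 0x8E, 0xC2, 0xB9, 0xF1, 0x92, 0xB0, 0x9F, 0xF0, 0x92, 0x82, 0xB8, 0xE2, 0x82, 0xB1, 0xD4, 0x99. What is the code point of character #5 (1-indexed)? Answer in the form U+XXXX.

Offset 0: leading byte 0xF0 = 11110000 → 4-byte char #1 = F0 90 8C B9.
Offset 4: leading byte 0xEE = 11101110 → 3-byte char #2 = EE B2 8E.
Offset 7: leading byte 0xC2 = 11000010 → 2-byte char #3 = C2 B9.
Offset 9: leading byte 0xF1 = 11110001 → 4-byte char #4 = F1 92 B0 9F.
Offset 13: leading byte 0xF0 = 11110000 → 4-byte char #5 = F0 92 82 B8.
Leading byte 0xF0 = 11110000 matches 11110xxx → 4-byte sequence.
Byte 1: 0xF0 = 11110000, payload 000 (3 bits).
Byte 2: 0x92 = 10010010 (10xxxxxx ✓), payload 010010.
Byte 3: 0x82 = 10000010 (10xxxxxx ✓), payload 000010.
Byte 4: 0xB8 = 10111000 (10xxxxxx ✓), payload 111000.
Concatenate: 000010010000010111000 = 0x120B8 (21 bits → U+120B8).

U+120B8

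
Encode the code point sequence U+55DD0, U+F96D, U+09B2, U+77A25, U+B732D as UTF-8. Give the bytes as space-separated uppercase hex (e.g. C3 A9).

F1 95 B7 90 EF A5 AD E0 A6 B2 F1 B7 A8 A5 F2 B7 8C AD

U+55DD0: 4-byte form → F1 95 B7 90.
U+F96D: 3-byte form → EF A5 AD.
U+09B2: 3-byte form → E0 A6 B2.
U+77A25: 4-byte form → F1 B7 A8 A5.
U+B732D: 4-byte form → F2 B7 8C AD.
Concatenated (18 bytes): F1 95 B7 90 EF A5 AD E0 A6 B2 F1 B7 A8 A5 F2 B7 8C AD.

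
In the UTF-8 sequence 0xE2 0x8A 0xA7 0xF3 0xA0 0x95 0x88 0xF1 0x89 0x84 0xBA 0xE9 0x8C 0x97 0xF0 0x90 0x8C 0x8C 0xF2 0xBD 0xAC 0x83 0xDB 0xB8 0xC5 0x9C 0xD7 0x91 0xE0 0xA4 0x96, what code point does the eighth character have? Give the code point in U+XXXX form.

Offset 0: leading byte 0xE2 = 11100010 → 3-byte char #1 = E2 8A A7.
Offset 3: leading byte 0xF3 = 11110011 → 4-byte char #2 = F3 A0 95 88.
Offset 7: leading byte 0xF1 = 11110001 → 4-byte char #3 = F1 89 84 BA.
Offset 11: leading byte 0xE9 = 11101001 → 3-byte char #4 = E9 8C 97.
Offset 14: leading byte 0xF0 = 11110000 → 4-byte char #5 = F0 90 8C 8C.
Offset 18: leading byte 0xF2 = 11110010 → 4-byte char #6 = F2 BD AC 83.
Offset 22: leading byte 0xDB = 11011011 → 2-byte char #7 = DB B8.
Offset 24: leading byte 0xC5 = 11000101 → 2-byte char #8 = C5 9C.
Leading byte 0xC5 = 11000101 matches 110xxxxx → 2-byte sequence.
Byte 1: 0xC5 = 11000101, payload 00101 (5 bits).
Byte 2: 0x9C = 10011100 (10xxxxxx ✓), payload 011100.
Concatenate: 00101011100 = 0x15C (11 bits → U+015C).

U+015C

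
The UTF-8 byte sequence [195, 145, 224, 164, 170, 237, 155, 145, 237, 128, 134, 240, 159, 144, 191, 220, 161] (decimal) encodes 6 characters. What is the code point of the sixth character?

Offset 0: leading byte 0xC3 = 11000011 → 2-byte char #1 = C3 91.
Offset 2: leading byte 0xE0 = 11100000 → 3-byte char #2 = E0 A4 AA.
Offset 5: leading byte 0xED = 11101101 → 3-byte char #3 = ED 9B 91.
Offset 8: leading byte 0xED = 11101101 → 3-byte char #4 = ED 80 86.
Offset 11: leading byte 0xF0 = 11110000 → 4-byte char #5 = F0 9F 90 BF.
Offset 15: leading byte 0xDC = 11011100 → 2-byte char #6 = DC A1.
Leading byte 0xDC = 11011100 matches 110xxxxx → 2-byte sequence.
Byte 1: 0xDC = 11011100, payload 11100 (5 bits).
Byte 2: 0xA1 = 10100001 (10xxxxxx ✓), payload 100001.
Concatenate: 11100100001 = 0x721 (11 bits → U+0721).

U+0721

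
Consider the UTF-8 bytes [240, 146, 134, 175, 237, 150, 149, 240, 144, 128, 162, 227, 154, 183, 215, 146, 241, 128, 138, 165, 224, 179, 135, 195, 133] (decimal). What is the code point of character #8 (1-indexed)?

U+00C5

Offset 0: leading byte 0xF0 = 11110000 → 4-byte char #1 = F0 92 86 AF.
Offset 4: leading byte 0xED = 11101101 → 3-byte char #2 = ED 96 95.
Offset 7: leading byte 0xF0 = 11110000 → 4-byte char #3 = F0 90 80 A2.
Offset 11: leading byte 0xE3 = 11100011 → 3-byte char #4 = E3 9A B7.
Offset 14: leading byte 0xD7 = 11010111 → 2-byte char #5 = D7 92.
Offset 16: leading byte 0xF1 = 11110001 → 4-byte char #6 = F1 80 8A A5.
Offset 20: leading byte 0xE0 = 11100000 → 3-byte char #7 = E0 B3 87.
Offset 23: leading byte 0xC3 = 11000011 → 2-byte char #8 = C3 85.
Leading byte 0xC3 = 11000011 matches 110xxxxx → 2-byte sequence.
Byte 1: 0xC3 = 11000011, payload 00011 (5 bits).
Byte 2: 0x85 = 10000101 (10xxxxxx ✓), payload 000101.
Concatenate: 00011000101 = 0xC5 (11 bits → U+00C5).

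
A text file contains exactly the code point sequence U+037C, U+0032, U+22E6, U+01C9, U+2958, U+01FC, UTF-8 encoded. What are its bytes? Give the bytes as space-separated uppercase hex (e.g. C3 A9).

CD BC 32 E2 8B A6 C7 89 E2 A5 98 C7 BC

U+037C: 2-byte form → CD BC.
U+0032: 1-byte form → 32.
U+22E6: 3-byte form → E2 8B A6.
U+01C9: 2-byte form → C7 89.
U+2958: 3-byte form → E2 A5 98.
U+01FC: 2-byte form → C7 BC.
Concatenated (13 bytes): CD BC 32 E2 8B A6 C7 89 E2 A5 98 C7 BC.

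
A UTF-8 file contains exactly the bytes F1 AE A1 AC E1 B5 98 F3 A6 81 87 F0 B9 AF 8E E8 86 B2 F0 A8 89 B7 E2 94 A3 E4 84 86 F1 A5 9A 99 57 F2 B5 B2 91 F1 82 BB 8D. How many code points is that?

12

Byte at offset 0: 0xF1 = 11110001 → 4-byte char (#1). Advance 4.
Byte at offset 4: 0xE1 = 11100001 → 3-byte char (#2). Advance 3.
Byte at offset 7: 0xF3 = 11110011 → 4-byte char (#3). Advance 4.
Byte at offset 11: 0xF0 = 11110000 → 4-byte char (#4). Advance 4.
Byte at offset 15: 0xE8 = 11101000 → 3-byte char (#5). Advance 3.
Byte at offset 18: 0xF0 = 11110000 → 4-byte char (#6). Advance 4.
Byte at offset 22: 0xE2 = 11100010 → 3-byte char (#7). Advance 3.
Byte at offset 25: 0xE4 = 11100100 → 3-byte char (#8). Advance 3.
Byte at offset 28: 0xF1 = 11110001 → 4-byte char (#9). Advance 4.
Byte at offset 32: 0x57 = 01010111 → 1-byte char (#10). Advance 1.
Byte at offset 33: 0xF2 = 11110010 → 4-byte char (#11). Advance 4.
Byte at offset 37: 0xF1 = 11110001 → 4-byte char (#12). Advance 4.
Reached end at offset 41 after 12 code points.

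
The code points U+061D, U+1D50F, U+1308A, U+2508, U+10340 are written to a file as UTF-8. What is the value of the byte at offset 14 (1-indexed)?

0xF0

1-indexed offset 14 is 0-indexed offset 13.
U+061D → 2-byte form D8 9D at offsets 0–1.
U+1D50F → 4-byte form F0 9D 94 8F at offsets 2–5.
U+1308A → 4-byte form F0 93 82 8A at offsets 6–9.
U+2508 → 3-byte form E2 94 88 at offsets 10–12.
U+10340 → 4-byte form F0 90 8D 80 at offsets 13–16.
Offset 13 falls in char 5's range; it's byte 1 of F0 90 8D 80 = 0xF0.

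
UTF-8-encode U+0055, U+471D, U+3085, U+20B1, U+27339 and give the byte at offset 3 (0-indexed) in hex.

0x9D

U+0055 → 1-byte form 55 at offsets 0–0.
U+471D → 3-byte form E4 9C 9D at offsets 1–3.
Offset 3 falls in char 2's range; it's byte 3 of E4 9C 9D = 0x9D.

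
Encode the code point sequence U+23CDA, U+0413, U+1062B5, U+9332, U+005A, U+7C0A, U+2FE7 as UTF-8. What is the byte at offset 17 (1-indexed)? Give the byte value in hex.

0x8A

1-indexed offset 17 is 0-indexed offset 16.
U+23CDA → 4-byte form F0 A3 B3 9A at offsets 0–3.
U+0413 → 2-byte form D0 93 at offsets 4–5.
U+1062B5 → 4-byte form F4 86 8A B5 at offsets 6–9.
U+9332 → 3-byte form E9 8C B2 at offsets 10–12.
U+005A → 1-byte form 5A at offsets 13–13.
U+7C0A → 3-byte form E7 B0 8A at offsets 14–16.
Offset 16 falls in char 6's range; it's byte 3 of E7 B0 8A = 0x8A.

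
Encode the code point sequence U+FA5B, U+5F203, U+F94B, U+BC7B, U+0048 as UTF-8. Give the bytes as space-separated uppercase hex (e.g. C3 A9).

EF A9 9B F1 9F 88 83 EF A5 8B EB B1 BB 48

U+FA5B: 3-byte form → EF A9 9B.
U+5F203: 4-byte form → F1 9F 88 83.
U+F94B: 3-byte form → EF A5 8B.
U+BC7B: 3-byte form → EB B1 BB.
U+0048: 1-byte form → 48.
Concatenated (14 bytes): EF A9 9B F1 9F 88 83 EF A5 8B EB B1 BB 48.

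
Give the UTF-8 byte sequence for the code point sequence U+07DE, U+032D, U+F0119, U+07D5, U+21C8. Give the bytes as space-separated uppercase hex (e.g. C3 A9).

DF 9E CC AD F3 B0 84 99 DF 95 E2 87 88

U+07DE: 2-byte form → DF 9E.
U+032D: 2-byte form → CC AD.
U+F0119: 4-byte form → F3 B0 84 99.
U+07D5: 2-byte form → DF 95.
U+21C8: 3-byte form → E2 87 88.
Concatenated (13 bytes): DF 9E CC AD F3 B0 84 99 DF 95 E2 87 88.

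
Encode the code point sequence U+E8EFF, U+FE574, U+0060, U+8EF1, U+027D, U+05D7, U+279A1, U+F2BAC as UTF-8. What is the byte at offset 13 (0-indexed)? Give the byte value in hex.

0xBD

U+E8EFF → 4-byte form F3 A8 BB BF at offsets 0–3.
U+FE574 → 4-byte form F3 BE 95 B4 at offsets 4–7.
U+0060 → 1-byte form 60 at offsets 8–8.
U+8EF1 → 3-byte form E8 BB B1 at offsets 9–11.
U+027D → 2-byte form C9 BD at offsets 12–13.
Offset 13 falls in char 5's range; it's byte 2 of C9 BD = 0xBD.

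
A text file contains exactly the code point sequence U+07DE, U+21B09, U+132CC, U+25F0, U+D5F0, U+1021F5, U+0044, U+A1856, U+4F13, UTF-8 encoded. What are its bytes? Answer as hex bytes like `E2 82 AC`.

DF 9E F0 A1 AC 89 F0 93 8B 8C E2 97 B0 ED 97 B0 F4 82 87 B5 44 F2 A1 A1 96 E4 BC 93

U+07DE: 2-byte form → DF 9E.
U+21B09: 4-byte form → F0 A1 AC 89.
U+132CC: 4-byte form → F0 93 8B 8C.
U+25F0: 3-byte form → E2 97 B0.
U+D5F0: 3-byte form → ED 97 B0.
U+1021F5: 4-byte form → F4 82 87 B5.
U+0044: 1-byte form → 44.
U+A1856: 4-byte form → F2 A1 A1 96.
U+4F13: 3-byte form → E4 BC 93.
Concatenated (28 bytes): DF 9E F0 A1 AC 89 F0 93 8B 8C E2 97 B0 ED 97 B0 F4 82 87 B5 44 F2 A1 A1 96 E4 BC 93.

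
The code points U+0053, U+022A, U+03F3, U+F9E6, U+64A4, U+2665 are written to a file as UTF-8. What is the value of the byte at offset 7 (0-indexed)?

0xA6

U+0053 → 1-byte form 53 at offsets 0–0.
U+022A → 2-byte form C8 AA at offsets 1–2.
U+03F3 → 2-byte form CF B3 at offsets 3–4.
U+F9E6 → 3-byte form EF A7 A6 at offsets 5–7.
Offset 7 falls in char 4's range; it's byte 3 of EF A7 A6 = 0xA6.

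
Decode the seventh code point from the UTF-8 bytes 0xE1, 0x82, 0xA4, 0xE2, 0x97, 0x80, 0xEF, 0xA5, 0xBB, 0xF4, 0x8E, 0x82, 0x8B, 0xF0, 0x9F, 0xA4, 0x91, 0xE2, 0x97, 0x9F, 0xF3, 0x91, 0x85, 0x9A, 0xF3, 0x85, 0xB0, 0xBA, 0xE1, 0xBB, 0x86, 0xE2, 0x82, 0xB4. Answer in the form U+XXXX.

U+D115A

Offset 0: leading byte 0xE1 = 11100001 → 3-byte char #1 = E1 82 A4.
Offset 3: leading byte 0xE2 = 11100010 → 3-byte char #2 = E2 97 80.
Offset 6: leading byte 0xEF = 11101111 → 3-byte char #3 = EF A5 BB.
Offset 9: leading byte 0xF4 = 11110100 → 4-byte char #4 = F4 8E 82 8B.
Offset 13: leading byte 0xF0 = 11110000 → 4-byte char #5 = F0 9F A4 91.
Offset 17: leading byte 0xE2 = 11100010 → 3-byte char #6 = E2 97 9F.
Offset 20: leading byte 0xF3 = 11110011 → 4-byte char #7 = F3 91 85 9A.
Leading byte 0xF3 = 11110011 matches 11110xxx → 4-byte sequence.
Byte 1: 0xF3 = 11110011, payload 011 (3 bits).
Byte 2: 0x91 = 10010001 (10xxxxxx ✓), payload 010001.
Byte 3: 0x85 = 10000101 (10xxxxxx ✓), payload 000101.
Byte 4: 0x9A = 10011010 (10xxxxxx ✓), payload 011010.
Concatenate: 011010001000101011010 = 0xD115A (21 bits → U+D115A).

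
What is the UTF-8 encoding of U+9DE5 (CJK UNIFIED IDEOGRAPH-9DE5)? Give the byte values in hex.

U+9DE5 = 0x9DE5 = 40421 decimal. In range U+0800–U+FFFF → 3-byte form: 1110xxxx 10xxxxxx 10xxxxxx.
Binary (16 bits): 1001110111100101.
Split 4+6+6: 1001 | 110111 | 100101.
Byte 1: 11101001 = 0xE9.
Byte 2: 10110111 = 0xB7.
Byte 3: 10100101 = 0xA5.

E9 B7 A5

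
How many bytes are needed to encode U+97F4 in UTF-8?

3

U+97F4 = 0x97F4. UTF-8 uses 1 byte below 0x80, 2 below 0x800, 3 below 0x10000, 4 up to 0x10FFFF. 0x97F4 is in U+0800–U+FFFF → 3 bytes.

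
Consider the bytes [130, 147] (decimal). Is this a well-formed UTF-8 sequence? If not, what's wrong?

invalid (continuation byte with no leading byte)

Byte 0x82 = 10000010 has the form 10xxxxxx — a continuation byte — but there is no preceding leading byte.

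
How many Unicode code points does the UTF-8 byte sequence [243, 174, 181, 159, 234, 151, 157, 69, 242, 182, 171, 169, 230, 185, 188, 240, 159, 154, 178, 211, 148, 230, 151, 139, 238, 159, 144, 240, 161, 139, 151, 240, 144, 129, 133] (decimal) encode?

Byte at offset 0: 0xF3 = 11110011 → 4-byte char (#1). Advance 4.
Byte at offset 4: 0xEA = 11101010 → 3-byte char (#2). Advance 3.
Byte at offset 7: 0x45 = 01000101 → 1-byte char (#3). Advance 1.
Byte at offset 8: 0xF2 = 11110010 → 4-byte char (#4). Advance 4.
Byte at offset 12: 0xE6 = 11100110 → 3-byte char (#5). Advance 3.
Byte at offset 15: 0xF0 = 11110000 → 4-byte char (#6). Advance 4.
Byte at offset 19: 0xD3 = 11010011 → 2-byte char (#7). Advance 2.
Byte at offset 21: 0xE6 = 11100110 → 3-byte char (#8). Advance 3.
Byte at offset 24: 0xEE = 11101110 → 3-byte char (#9). Advance 3.
Byte at offset 27: 0xF0 = 11110000 → 4-byte char (#10). Advance 4.
Byte at offset 31: 0xF0 = 11110000 → 4-byte char (#11). Advance 4.
Reached end at offset 35 after 11 code points.

11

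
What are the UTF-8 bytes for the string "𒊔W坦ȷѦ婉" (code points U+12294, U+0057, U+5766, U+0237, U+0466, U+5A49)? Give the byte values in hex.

F0 92 8A 94 57 E5 9D A6 C8 B7 D1 A6 E5 A9 89

U+12294: 4-byte form → F0 92 8A 94.
U+0057: 1-byte form → 57.
U+5766: 3-byte form → E5 9D A6.
U+0237: 2-byte form → C8 B7.
U+0466: 2-byte form → D1 A6.
U+5A49: 3-byte form → E5 A9 89.
Concatenated (15 bytes): F0 92 8A 94 57 E5 9D A6 C8 B7 D1 A6 E5 A9 89.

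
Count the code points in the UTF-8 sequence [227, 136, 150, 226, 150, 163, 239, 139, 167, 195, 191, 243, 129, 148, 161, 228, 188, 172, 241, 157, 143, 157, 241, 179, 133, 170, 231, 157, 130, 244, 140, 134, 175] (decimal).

10

Byte at offset 0: 0xE3 = 11100011 → 3-byte char (#1). Advance 3.
Byte at offset 3: 0xE2 = 11100010 → 3-byte char (#2). Advance 3.
Byte at offset 6: 0xEF = 11101111 → 3-byte char (#3). Advance 3.
Byte at offset 9: 0xC3 = 11000011 → 2-byte char (#4). Advance 2.
Byte at offset 11: 0xF3 = 11110011 → 4-byte char (#5). Advance 4.
Byte at offset 15: 0xE4 = 11100100 → 3-byte char (#6). Advance 3.
Byte at offset 18: 0xF1 = 11110001 → 4-byte char (#7). Advance 4.
Byte at offset 22: 0xF1 = 11110001 → 4-byte char (#8). Advance 4.
Byte at offset 26: 0xE7 = 11100111 → 3-byte char (#9). Advance 3.
Byte at offset 29: 0xF4 = 11110100 → 4-byte char (#10). Advance 4.
Reached end at offset 33 after 10 code points.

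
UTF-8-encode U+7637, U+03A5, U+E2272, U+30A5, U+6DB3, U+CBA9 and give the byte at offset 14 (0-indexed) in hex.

U+7637 → 3-byte form E7 98 B7 at offsets 0–2.
U+03A5 → 2-byte form CE A5 at offsets 3–4.
U+E2272 → 4-byte form F3 A2 89 B2 at offsets 5–8.
U+30A5 → 3-byte form E3 82 A5 at offsets 9–11.
U+6DB3 → 3-byte form E6 B6 B3 at offsets 12–14.
Offset 14 falls in char 5's range; it's byte 3 of E6 B6 B3 = 0xB3.

0xB3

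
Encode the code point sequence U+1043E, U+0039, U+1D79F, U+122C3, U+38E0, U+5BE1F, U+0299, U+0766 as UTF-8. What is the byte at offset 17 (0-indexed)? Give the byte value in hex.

0x9B

U+1043E → 4-byte form F0 90 90 BE at offsets 0–3.
U+0039 → 1-byte form 39 at offsets 4–4.
U+1D79F → 4-byte form F0 9D 9E 9F at offsets 5–8.
U+122C3 → 4-byte form F0 92 8B 83 at offsets 9–12.
U+38E0 → 3-byte form E3 A3 A0 at offsets 13–15.
U+5BE1F → 4-byte form F1 9B B8 9F at offsets 16–19.
Offset 17 falls in char 6's range; it's byte 2 of F1 9B B8 9F = 0x9B.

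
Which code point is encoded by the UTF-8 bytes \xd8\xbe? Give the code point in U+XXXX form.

U+063E

Leading byte 0xD8 = 11011000 matches 110xxxxx → 2-byte sequence.
Byte 1: 0xD8 = 11011000, payload 11000 (5 bits).
Byte 2: 0xBE = 10111110 (10xxxxxx ✓), payload 111110.
Concatenate: 11000111110 = 0x63E (11 bits → U+063E).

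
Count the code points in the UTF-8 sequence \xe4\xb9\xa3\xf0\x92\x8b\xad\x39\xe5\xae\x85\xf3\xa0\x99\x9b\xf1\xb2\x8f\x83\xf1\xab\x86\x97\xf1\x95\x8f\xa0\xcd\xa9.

9

Byte at offset 0: 0xE4 = 11100100 → 3-byte char (#1). Advance 3.
Byte at offset 3: 0xF0 = 11110000 → 4-byte char (#2). Advance 4.
Byte at offset 7: 0x39 = 00111001 → 1-byte char (#3). Advance 1.
Byte at offset 8: 0xE5 = 11100101 → 3-byte char (#4). Advance 3.
Byte at offset 11: 0xF3 = 11110011 → 4-byte char (#5). Advance 4.
Byte at offset 15: 0xF1 = 11110001 → 4-byte char (#6). Advance 4.
Byte at offset 19: 0xF1 = 11110001 → 4-byte char (#7). Advance 4.
Byte at offset 23: 0xF1 = 11110001 → 4-byte char (#8). Advance 4.
Byte at offset 27: 0xCD = 11001101 → 2-byte char (#9). Advance 2.
Reached end at offset 29 after 9 code points.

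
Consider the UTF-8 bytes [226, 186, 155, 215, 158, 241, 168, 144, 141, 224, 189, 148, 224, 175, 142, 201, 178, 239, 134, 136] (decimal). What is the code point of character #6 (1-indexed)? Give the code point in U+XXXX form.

U+0272

Offset 0: leading byte 0xE2 = 11100010 → 3-byte char #1 = E2 BA 9B.
Offset 3: leading byte 0xD7 = 11010111 → 2-byte char #2 = D7 9E.
Offset 5: leading byte 0xF1 = 11110001 → 4-byte char #3 = F1 A8 90 8D.
Offset 9: leading byte 0xE0 = 11100000 → 3-byte char #4 = E0 BD 94.
Offset 12: leading byte 0xE0 = 11100000 → 3-byte char #5 = E0 AF 8E.
Offset 15: leading byte 0xC9 = 11001001 → 2-byte char #6 = C9 B2.
Leading byte 0xC9 = 11001001 matches 110xxxxx → 2-byte sequence.
Byte 1: 0xC9 = 11001001, payload 01001 (5 bits).
Byte 2: 0xB2 = 10110010 (10xxxxxx ✓), payload 110010.
Concatenate: 01001110010 = 0x272 (11 bits → U+0272).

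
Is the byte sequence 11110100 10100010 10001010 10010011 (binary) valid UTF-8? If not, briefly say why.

Leading byte 0xF4 = 11110100 → 4-byte form.
Payload = 0x122293, which exceeds U+10FFFF, the maximum Unicode code point. (Leading bytes F5–FF, or F4 followed by ≥ 0x90, are invalid.)

invalid (encodes a value above U+10FFFF)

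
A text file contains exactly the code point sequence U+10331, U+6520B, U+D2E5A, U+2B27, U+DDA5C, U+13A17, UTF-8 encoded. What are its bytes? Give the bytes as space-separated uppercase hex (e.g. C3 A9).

F0 90 8C B1 F1 A5 88 8B F3 92 B9 9A E2 AC A7 F3 9D A9 9C F0 93 A8 97

U+10331: 4-byte form → F0 90 8C B1.
U+6520B: 4-byte form → F1 A5 88 8B.
U+D2E5A: 4-byte form → F3 92 B9 9A.
U+2B27: 3-byte form → E2 AC A7.
U+DDA5C: 4-byte form → F3 9D A9 9C.
U+13A17: 4-byte form → F0 93 A8 97.
Concatenated (23 bytes): F0 90 8C B1 F1 A5 88 8B F3 92 B9 9A E2 AC A7 F3 9D A9 9C F0 93 A8 97.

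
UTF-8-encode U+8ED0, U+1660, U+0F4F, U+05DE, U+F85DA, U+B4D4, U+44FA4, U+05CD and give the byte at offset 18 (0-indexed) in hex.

0xF1

U+8ED0 → 3-byte form E8 BB 90 at offsets 0–2.
U+1660 → 3-byte form E1 99 A0 at offsets 3–5.
U+0F4F → 3-byte form E0 BD 8F at offsets 6–8.
U+05DE → 2-byte form D7 9E at offsets 9–10.
U+F85DA → 4-byte form F3 B8 97 9A at offsets 11–14.
U+B4D4 → 3-byte form EB 93 94 at offsets 15–17.
U+44FA4 → 4-byte form F1 84 BE A4 at offsets 18–21.
Offset 18 falls in char 7's range; it's byte 1 of F1 84 BE A4 = 0xF1.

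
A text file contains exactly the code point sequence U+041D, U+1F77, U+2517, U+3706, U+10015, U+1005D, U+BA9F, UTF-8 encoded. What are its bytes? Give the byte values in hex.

U+041D: 2-byte form → D0 9D.
U+1F77: 3-byte form → E1 BD B7.
U+2517: 3-byte form → E2 94 97.
U+3706: 3-byte form → E3 9C 86.
U+10015: 4-byte form → F0 90 80 95.
U+1005D: 4-byte form → F0 90 81 9D.
U+BA9F: 3-byte form → EB AA 9F.
Concatenated (22 bytes): D0 9D E1 BD B7 E2 94 97 E3 9C 86 F0 90 80 95 F0 90 81 9D EB AA 9F.

D0 9D E1 BD B7 E2 94 97 E3 9C 86 F0 90 80 95 F0 90 81 9D EB AA 9F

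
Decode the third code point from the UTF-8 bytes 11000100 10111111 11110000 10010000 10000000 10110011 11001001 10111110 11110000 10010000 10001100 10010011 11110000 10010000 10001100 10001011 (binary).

Offset 0: leading byte 0xC4 = 11000100 → 2-byte char #1 = C4 BF.
Offset 2: leading byte 0xF0 = 11110000 → 4-byte char #2 = F0 90 80 B3.
Offset 6: leading byte 0xC9 = 11001001 → 2-byte char #3 = C9 BE.
Leading byte 0xC9 = 11001001 matches 110xxxxx → 2-byte sequence.
Byte 1: 0xC9 = 11001001, payload 01001 (5 bits).
Byte 2: 0xBE = 10111110 (10xxxxxx ✓), payload 111110.
Concatenate: 01001111110 = 0x27E (11 bits → U+027E).

U+027E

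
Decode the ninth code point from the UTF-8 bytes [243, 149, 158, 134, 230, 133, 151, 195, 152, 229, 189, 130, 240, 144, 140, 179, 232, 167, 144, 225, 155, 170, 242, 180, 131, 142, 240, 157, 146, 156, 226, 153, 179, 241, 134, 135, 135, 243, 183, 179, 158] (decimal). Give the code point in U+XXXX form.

Offset 0: leading byte 0xF3 = 11110011 → 4-byte char #1 = F3 95 9E 86.
Offset 4: leading byte 0xE6 = 11100110 → 3-byte char #2 = E6 85 97.
Offset 7: leading byte 0xC3 = 11000011 → 2-byte char #3 = C3 98.
Offset 9: leading byte 0xE5 = 11100101 → 3-byte char #4 = E5 BD 82.
Offset 12: leading byte 0xF0 = 11110000 → 4-byte char #5 = F0 90 8C B3.
Offset 16: leading byte 0xE8 = 11101000 → 3-byte char #6 = E8 A7 90.
Offset 19: leading byte 0xE1 = 11100001 → 3-byte char #7 = E1 9B AA.
Offset 22: leading byte 0xF2 = 11110010 → 4-byte char #8 = F2 B4 83 8E.
Offset 26: leading byte 0xF0 = 11110000 → 4-byte char #9 = F0 9D 92 9C.
Leading byte 0xF0 = 11110000 matches 11110xxx → 4-byte sequence.
Byte 1: 0xF0 = 11110000, payload 000 (3 bits).
Byte 2: 0x9D = 10011101 (10xxxxxx ✓), payload 011101.
Byte 3: 0x92 = 10010010 (10xxxxxx ✓), payload 010010.
Byte 4: 0x9C = 10011100 (10xxxxxx ✓), payload 011100.
Concatenate: 000011101010010011100 = 0x1D49C (21 bits → U+1D49C).

U+1D49C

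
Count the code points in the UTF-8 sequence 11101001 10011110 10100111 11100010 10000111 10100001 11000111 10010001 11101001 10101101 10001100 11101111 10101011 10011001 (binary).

Byte at offset 0: 0xE9 = 11101001 → 3-byte char (#1). Advance 3.
Byte at offset 3: 0xE2 = 11100010 → 3-byte char (#2). Advance 3.
Byte at offset 6: 0xC7 = 11000111 → 2-byte char (#3). Advance 2.
Byte at offset 8: 0xE9 = 11101001 → 3-byte char (#4). Advance 3.
Byte at offset 11: 0xEF = 11101111 → 3-byte char (#5). Advance 3.
Reached end at offset 14 after 5 code points.

5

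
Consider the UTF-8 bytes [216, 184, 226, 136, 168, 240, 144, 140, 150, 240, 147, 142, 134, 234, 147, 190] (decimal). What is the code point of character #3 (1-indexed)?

Offset 0: leading byte 0xD8 = 11011000 → 2-byte char #1 = D8 B8.
Offset 2: leading byte 0xE2 = 11100010 → 3-byte char #2 = E2 88 A8.
Offset 5: leading byte 0xF0 = 11110000 → 4-byte char #3 = F0 90 8C 96.
Leading byte 0xF0 = 11110000 matches 11110xxx → 4-byte sequence.
Byte 1: 0xF0 = 11110000, payload 000 (3 bits).
Byte 2: 0x90 = 10010000 (10xxxxxx ✓), payload 010000.
Byte 3: 0x8C = 10001100 (10xxxxxx ✓), payload 001100.
Byte 4: 0x96 = 10010110 (10xxxxxx ✓), payload 010110.
Concatenate: 000010000001100010110 = 0x10316 (21 bits → U+10316).

U+10316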